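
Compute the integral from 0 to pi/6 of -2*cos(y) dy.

An antiderivative is F(y) = -2*sin(y).
Then F(pi/6) - F(0) = (-1) - (0) = -1.

-1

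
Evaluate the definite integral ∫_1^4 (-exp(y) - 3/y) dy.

-exp(4) - log(64) + exp(1)

An antiderivative is F(y) = -exp(y) - 3*log(y).
Then F(4) - F(1) = (-exp(4) - log(64)) - (-exp(1)) = -exp(4) - log(64) + exp(1).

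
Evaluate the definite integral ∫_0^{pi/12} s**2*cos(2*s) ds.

-1/8 + pi**2/576 + sqrt(3)*pi/48

Integrate by parts twice (u = s^2, dv = cos(2*s) ds).
An antiderivative is F(s) = s**2*sin(2*s)/2 + s*cos(2*s)/2 - sin(2*s)/4.
Then F(pi/12) - F(0) = (-1/8 + pi**2/576 + sqrt(3)*pi/48) - (0) = -1/8 + pi**2/576 + sqrt(3)*pi/48.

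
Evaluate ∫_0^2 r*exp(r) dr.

Integrate by parts once (u = r, dv = exp(r) dr).
An antiderivative is F(r) = (r - 1)*exp(r).
Then F(2) - F(0) = (exp(2)) - (-1) = 1 + exp(2).

1 + exp(2)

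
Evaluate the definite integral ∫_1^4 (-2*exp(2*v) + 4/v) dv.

-exp(8) + 8*log(2) + exp(2)

An antiderivative is F(v) = -exp(2*v) + 4*log(v).
Then F(4) - F(1) = (-exp(8) + 8*log(2)) - (-exp(2)) = -exp(8) + 8*log(2) + exp(2).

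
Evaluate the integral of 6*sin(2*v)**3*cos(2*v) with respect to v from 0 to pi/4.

Let u = sin(2*v), so du = 2*cos(2*v) dv. When v = 0, u = 0; when v = pi/4, u = 1.
The integral becomes 3·∫ u**3 du from 0 to 1, with antiderivative 3*u**4/4.
Back in v: F(v) = 3*sin(2*v)**4/4.
Then F(pi/4) - F(0) = (3/4) - (0) = 3/4.

3/4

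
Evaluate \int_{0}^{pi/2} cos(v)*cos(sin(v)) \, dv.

Let u = sin(v), so du = cos(v) dv. When v = 0, u = 0; when v = pi/2, u = 1.
The integral becomes ∫ cos(u) du from 0 to 1, with antiderivative sin(u).
Back in v: F(v) = sin(sin(v)).
Then F(pi/2) - F(0) = (sin(1)) - (0) = sin(1).

sin(1)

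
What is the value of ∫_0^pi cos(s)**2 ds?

Use the identity cos^2(s) = (1 + cos(2*s))/2.
An antiderivative is F(s) = s/2 + sin(2*s)/4.
Then F(pi) - F(0) = (pi/2) - (0) = pi/2.

pi/2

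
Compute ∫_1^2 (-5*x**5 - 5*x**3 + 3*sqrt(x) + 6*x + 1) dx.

By the power rule, an antiderivative is F(x) = -5*x**6/6 - 5*x**4/4 + 2*x**(3/2) + 3*x**2 + x.
Then F(2) - F(1) = (-178/3 + 4*sqrt(2)) - (47/12) = -253/4 + 4*sqrt(2).

-253/4 + 4*sqrt(2)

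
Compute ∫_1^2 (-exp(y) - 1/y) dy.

-exp(2) - log(2) + exp(1)

An antiderivative is F(y) = -exp(y) - log(y).
Then F(2) - F(1) = (-exp(2) - log(2)) - (-exp(1)) = -exp(2) - log(2) + exp(1).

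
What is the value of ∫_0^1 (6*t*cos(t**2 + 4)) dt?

Let u = t**2 + 4, so du = 2*t dt. When t = 0, u = 4; when t = 1, u = 5.
The integral becomes 3·∫ cos(u) du from 4 to 5, with antiderivative 3*sin(u).
Back in t: F(t) = 3*sin(t**2 + 4).
Then F(1) - F(0) = (3*sin(5)) - (3*sin(4)) = 3*sin(5) - 3*sin(4).

3*sin(5) - 3*sin(4)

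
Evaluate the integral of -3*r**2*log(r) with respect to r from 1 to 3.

Integrate by parts once (u = ln r, dv = -3*r**2 dr).
An antiderivative is F(r) = -r**3*(3*log(r) - 1)/3.
Then F(3) - F(1) = (9 - 27*log(3)) - (1/3) = 26/3 - 27*log(3).

26/3 - 27*log(3)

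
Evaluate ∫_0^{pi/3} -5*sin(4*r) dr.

An antiderivative is F(r) = 5*cos(4*r)/4.
Then F(pi/3) - F(0) = (-5/8) - (5/4) = -15/8.

-15/8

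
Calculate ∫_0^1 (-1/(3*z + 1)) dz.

-2*log(2)/3

An antiderivative is F(z) = -log(3*z + 1)/3.
Then F(1) - F(0) = (-2*log(2)/3) - (0) = -2*log(2)/3.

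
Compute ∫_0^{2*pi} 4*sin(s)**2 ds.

4*pi

Use the identity sin^2(s) = (1 - cos(2*s))/2.
An antiderivative is F(s) = 2*s - sin(2*s).
Then F(2*pi) - F(0) = (4*pi) - (0) = 4*pi.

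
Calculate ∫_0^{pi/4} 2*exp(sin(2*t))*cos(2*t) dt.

-1 + E

Let u = sin(2*t), so du = 2*cos(2*t) dt. When t = 0, u = 0; when t = pi/4, u = 1.
The integral becomes ∫ exp(u) du from 0 to 1, with antiderivative exp(u).
Back in t: F(t) = exp(sin(2*t)).
Then F(pi/4) - F(0) = (E) - (1) = -1 + E.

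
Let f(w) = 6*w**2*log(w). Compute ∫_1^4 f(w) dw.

-42 + 256*log(2)

Integrate by parts once (u = ln w, dv = 6*w**2 dw).
An antiderivative is F(w) = 2*w**3*(3*log(w) - 1)/3.
Then F(4) - F(1) = (-128/3 + 256*log(2)) - (-2/3) = -42 + 256*log(2).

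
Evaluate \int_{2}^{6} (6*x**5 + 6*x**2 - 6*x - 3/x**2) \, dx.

46911

By the power rule, an antiderivative is F(x) = x**6 + 2*x**3 - 3*x**2 + 3/x.
Then F(6) - F(2) = (93961/2) - (139/2) = 46911.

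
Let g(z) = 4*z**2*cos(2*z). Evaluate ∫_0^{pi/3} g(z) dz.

Integrate by parts twice (u = z^2, dv = 4*cos(2*z) dz).
An antiderivative is F(z) = 2*z**2*sin(2*z) + 2*z*cos(2*z) - sin(2*z).
Then F(pi/3) - F(0) = (-pi/3 - sqrt(3)/2 + sqrt(3)*pi**2/9) - (0) = -pi/3 - sqrt(3)/2 + sqrt(3)*pi**2/9.

-pi/3 - sqrt(3)/2 + sqrt(3)*pi**2/9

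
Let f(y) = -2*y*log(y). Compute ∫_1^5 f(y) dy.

12 - 25*log(5)

Integrate by parts once (u = ln y, dv = -2*y dy).
An antiderivative is F(y) = -y**2*(2*log(y) - 1)/2.
Then F(5) - F(1) = (25/2 - 25*log(5)) - (1/2) = 12 - 25*log(5).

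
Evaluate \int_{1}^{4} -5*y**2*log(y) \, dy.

35 - 640*log(2)/3

Integrate by parts once (u = ln y, dv = -5*y**2 dy).
An antiderivative is F(y) = -5*y**3*(3*log(y) - 1)/9.
Then F(4) - F(1) = (320/9 - 640*log(2)/3) - (5/9) = 35 - 640*log(2)/3.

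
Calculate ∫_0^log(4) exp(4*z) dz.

255/4

Let u = exp(z), so du = exp(z) dz. When z = 0, u = 1; when z = log(4), u = 4.
The integral becomes ∫ u**3 du from 1 to 4, with antiderivative u**4/4.
Back in z: F(z) = exp(4*z)/4.
Then F(log(4)) - F(0) = (64) - (1/4) = 255/4.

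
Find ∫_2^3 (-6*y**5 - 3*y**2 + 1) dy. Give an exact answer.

-683

By the power rule, an antiderivative is F(y) = -y**6 - y**3 + y.
Then F(3) - F(2) = (-753) - (-70) = -683.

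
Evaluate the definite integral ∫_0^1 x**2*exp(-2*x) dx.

(-5 + exp(2))*exp(-2)/4

Integrate by parts twice (u = x^2, dv = exp(-2*x) dx).
An antiderivative is F(x) = (-2*x**2 - 2*x - 1)*exp(-2*x)/4.
Then F(1) - F(0) = (-5*exp(-2)/4) - (-1/4) = (-5 + exp(2))*exp(-2)/4.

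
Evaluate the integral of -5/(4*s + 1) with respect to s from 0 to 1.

An antiderivative is F(s) = -5*log(4*s + 1)/4.
Then F(1) - F(0) = (-5*log(5)/4) - (0) = -5*log(5)/4.

-5*log(5)/4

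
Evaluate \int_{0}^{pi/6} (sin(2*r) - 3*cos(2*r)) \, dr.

1/4 - 3*sqrt(3)/4

An antiderivative is F(r) = -3*sin(2*r)/2 - cos(2*r)/2.
Then F(pi/6) - F(0) = (-3*sqrt(3)/4 - 1/4) - (-1/2) = 1/4 - 3*sqrt(3)/4.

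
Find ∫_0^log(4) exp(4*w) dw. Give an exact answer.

Let u = exp(w), so du = exp(w) dw. When w = 0, u = 1; when w = log(4), u = 4.
The integral becomes ∫ u**3 du from 1 to 4, with antiderivative u**4/4.
Back in w: F(w) = exp(4*w)/4.
Then F(log(4)) - F(0) = (64) - (1/4) = 255/4.

255/4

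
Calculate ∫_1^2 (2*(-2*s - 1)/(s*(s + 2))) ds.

-7*log(2) + 3*log(3)

Factor the denominator: s**2 + 2*s = (s + 2)s.
Partial fractions: 2*(-2*s - 1)/(s*(s + 2)) = -3/(s + 2) - 1/s.
An antiderivative is F(s) = -log(s) - 3*log(s + 2).
Then F(2) - F(1) = (-7*log(2)) - (-log(27)) = -7*log(2) + 3*log(3).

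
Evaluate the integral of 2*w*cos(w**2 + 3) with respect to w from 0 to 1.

Let u = w**2 + 3, so du = 2*w dw. When w = 0, u = 3; when w = 1, u = 4.
The integral becomes ∫ cos(u) du from 3 to 4, with antiderivative sin(u).
Back in w: F(w) = sin(w**2 + 3).
Then F(1) - F(0) = (sin(4)) - (sin(3)) = sin(4) - sin(3).

sin(4) - sin(3)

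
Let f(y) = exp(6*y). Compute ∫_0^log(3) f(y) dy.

364/3

Let u = exp(y), so du = exp(y) dy. When y = 0, u = 1; when y = log(3), u = 3.
The integral becomes ∫ u**5 du from 1 to 3, with antiderivative u**6/6.
Back in y: F(y) = exp(6*y)/6.
Then F(log(3)) - F(0) = (243/2) - (1/6) = 364/3.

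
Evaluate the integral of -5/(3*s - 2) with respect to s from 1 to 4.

An antiderivative is F(s) = -5*log(3*s - 2)/3.
Then F(4) - F(1) = (-5*log(10)/3) - (0) = -5*log(10)/3.

-5*log(10)/3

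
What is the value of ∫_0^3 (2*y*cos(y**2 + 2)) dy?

Let u = y**2 + 2, so du = 2*y dy. When y = 0, u = 2; when y = 3, u = 11.
The integral becomes ∫ cos(u) du from 2 to 11, with antiderivative sin(u).
Back in y: F(y) = sin(y**2 + 2).
Then F(3) - F(0) = (sin(11)) - (sin(2)) = sin(11) - sin(2).

sin(11) - sin(2)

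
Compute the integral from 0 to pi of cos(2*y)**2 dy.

Use the identity cos^2(2*y) = (1 + cos(4*y))/2.
An antiderivative is F(y) = y/2 + sin(4*y)/8.
Then F(pi) - F(0) = (pi/2) - (0) = pi/2.

pi/2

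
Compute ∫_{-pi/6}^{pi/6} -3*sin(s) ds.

An antiderivative is F(s) = 3*cos(s).
Then F(pi/6) - F(-pi/6) = (3*sqrt(3)/2) - (3*sqrt(3)/2) = 0.

0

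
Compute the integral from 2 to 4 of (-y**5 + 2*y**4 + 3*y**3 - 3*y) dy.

-566/5

By the power rule, an antiderivative is F(y) = -y**6/6 + 2*y**5/5 + 3*y**4/4 - 3*y**2/2.
Then F(4) - F(2) = (-1576/15) - (122/15) = -566/5.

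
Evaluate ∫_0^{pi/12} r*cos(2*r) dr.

Integrate by parts once (u = r, dv = cos(2*r) dr).
An antiderivative is F(r) = r*sin(2*r)/2 + cos(2*r)/4.
Then F(pi/12) - F(0) = (pi/48 + sqrt(3)/8) - (1/4) = -1/4 + pi/48 + sqrt(3)/8.

-1/4 + pi/48 + sqrt(3)/8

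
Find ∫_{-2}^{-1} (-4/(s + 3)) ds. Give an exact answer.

An antiderivative is F(s) = -4*log(s + 3).
Then F(-1) - F(-2) = (-log(16)) - (0) = -log(16).

-log(16)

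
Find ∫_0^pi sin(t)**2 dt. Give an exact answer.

Use the identity sin^2(t) = (1 - cos(2*t))/2.
An antiderivative is F(t) = t/2 - sin(2*t)/4.
Then F(pi) - F(0) = (pi/2) - (0) = pi/2.

pi/2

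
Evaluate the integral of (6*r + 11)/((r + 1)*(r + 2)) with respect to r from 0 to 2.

Factor the denominator: r**2 + 3*r + 2 = (r + 2)(r + 1).
Partial fractions: (6*r + 11)/((r + 1)*(r + 2)) = 1/(r + 2) + 5/(r + 1).
An antiderivative is F(r) = 5*log(r + 1) + log(r + 2).
Then F(2) - F(0) = (2*log(2) + 5*log(3)) - (log(2)) = log(2) + 5*log(3).

log(2) + 5*log(3)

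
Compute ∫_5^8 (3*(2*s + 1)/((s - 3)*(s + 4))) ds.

Factor the denominator: s**2 + s - 12 = (s + 4)(s - 3).
Partial fractions: 3*(2*s + 1)/((s - 3)*(s + 4)) = 3/(s + 4) + 3/(s - 3).
An antiderivative is F(s) = 3*log(s - 3) + 3*log(s + 4).
Then F(8) - F(5) = (3*log(3) + 6*log(2) + 3*log(5)) - (3*log(2) + 6*log(3)) = -3*log(3) + 3*log(2) + 3*log(5).

-3*log(3) + 3*log(2) + 3*log(5)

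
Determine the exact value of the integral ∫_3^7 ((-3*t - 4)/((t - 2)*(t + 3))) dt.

-3*log(5) + log(3)

Factor the denominator: t**2 + t - 6 = (t + 3)(t - 2).
Partial fractions: (-3*t - 4)/((t - 2)*(t + 3)) = -1/(t + 3) - 2/(t - 2).
An antiderivative is F(t) = -2*log(t - 2) - log(t + 3).
Then F(7) - F(3) = (-3*log(5) - log(2)) - (-log(6)) = -3*log(5) + log(3).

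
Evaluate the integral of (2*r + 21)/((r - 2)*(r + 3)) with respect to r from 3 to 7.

2*log(5) + 3*log(3)

Factor the denominator: r**2 + r - 6 = (r + 3)(r - 2).
Partial fractions: (2*r + 21)/((r - 2)*(r + 3)) = -3/(r + 3) + 5/(r - 2).
An antiderivative is F(r) = 5*log(r - 2) - 3*log(r + 3).
Then F(7) - F(3) = (log(25/8)) - (-3*log(3) - 3*log(2)) = 2*log(5) + 3*log(3).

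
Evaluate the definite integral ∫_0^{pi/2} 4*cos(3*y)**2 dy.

pi

Use the identity cos^2(3*y) = (1 + cos(6*y))/2.
An antiderivative is F(y) = 2*y + sin(6*y)/3.
Then F(pi/2) - F(0) = (pi) - (0) = pi.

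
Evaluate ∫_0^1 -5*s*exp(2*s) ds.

Integrate by parts once (u = s, dv = -5*exp(2*s) ds).
An antiderivative is F(s) = (-10*s + 5)*exp(2*s)/4.
Then F(1) - F(0) = (-5*exp(2)/4) - (5/4) = -5*exp(2)/4 - 5/4.

-5*exp(2)/4 - 5/4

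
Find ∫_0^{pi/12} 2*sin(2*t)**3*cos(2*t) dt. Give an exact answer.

Let u = sin(2*t), so du = 2*cos(2*t) dt. When t = 0, u = 0; when t = pi/12, u = 1/2.
The integral becomes ∫ u**3 du from 0 to 1/2, with antiderivative u**4/4.
Back in t: F(t) = sin(2*t)**4/4.
Then F(pi/12) - F(0) = (1/64) - (0) = 1/64.

1/64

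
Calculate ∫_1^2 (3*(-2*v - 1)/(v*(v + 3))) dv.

-5*log(5) + 9*log(2)

Factor the denominator: v**2 + 3*v = (v + 3)v.
Partial fractions: 3*(-2*v - 1)/(v*(v + 3)) = -5/(v + 3) - 1/v.
An antiderivative is F(v) = -log(v) - 5*log(v + 3).
Then F(2) - F(1) = (-5*log(5) - log(2)) - (-10*log(2)) = -5*log(5) + 9*log(2).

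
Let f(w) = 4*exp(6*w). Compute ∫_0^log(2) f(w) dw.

42

Let u = exp(w), so du = exp(w) dw. When w = 0, u = 1; when w = log(2), u = 2.
The integral becomes 4·∫ u**5 du from 1 to 2, with antiderivative 2*u**6/3.
Back in w: F(w) = 2*exp(6*w)/3.
Then F(log(2)) - F(0) = (128/3) - (2/3) = 42.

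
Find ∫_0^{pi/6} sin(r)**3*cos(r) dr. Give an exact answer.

1/64

Let u = sin(r), so du = cos(r) dr. When r = 0, u = 0; when r = pi/6, u = 1/2.
The integral becomes ∫ u**3 du from 0 to 1/2, with antiderivative u**4/4.
Back in r: F(r) = sin(r)**4/4.
Then F(pi/6) - F(0) = (1/64) - (0) = 1/64.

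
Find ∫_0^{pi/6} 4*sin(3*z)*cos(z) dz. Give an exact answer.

Use the identity sin(3*z)cos(z) = [sin(4*z) + sin(2*z)]/2.
An antiderivative is F(z) = -cos(2*z) - cos(4*z)/2.
Then F(pi/6) - F(0) = (-1/4) - (-3/2) = 5/4.

5/4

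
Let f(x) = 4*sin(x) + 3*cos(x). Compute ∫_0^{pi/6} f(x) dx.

An antiderivative is F(x) = 3*sin(x) - 4*cos(x).
Then F(pi/6) - F(0) = (3/2 - 2*sqrt(3)) - (-4) = 11/2 - 2*sqrt(3).

11/2 - 2*sqrt(3)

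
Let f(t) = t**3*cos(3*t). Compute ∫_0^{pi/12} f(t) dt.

-sqrt(2)/27 - sqrt(2)*pi/108 + sqrt(2)*pi**3/10368 + sqrt(2)*pi**2/864 + 2/27

Integrate by parts 3 times (u = t^3, dv = cos(3*t) dt).
An antiderivative is F(t) = t**3*sin(3*t)/3 + t**2*cos(3*t)/3 - 2*t*sin(3*t)/9 - 2*cos(3*t)/27.
Then F(pi/12) - F(0) = (sqrt(2)*(-384 - 96*pi + pi**3 + 12*pi**2)/10368) - (-2/27) = -sqrt(2)/27 - sqrt(2)*pi/108 + sqrt(2)*pi**3/10368 + sqrt(2)*pi**2/864 + 2/27.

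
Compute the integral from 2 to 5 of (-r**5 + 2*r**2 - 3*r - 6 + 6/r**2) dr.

By the power rule, an antiderivative is F(r) = -r**6/6 + 2*r**3/3 - 3*r**2/2 - 6*r - 6/r.
Then F(5) - F(2) = (-38843/15) - (-79/3) = -12816/5.

-12816/5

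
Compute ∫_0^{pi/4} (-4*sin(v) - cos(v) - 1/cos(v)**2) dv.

-5 + 3*sqrt(2)/2

An antiderivative is F(v) = -sin(v) + 4*cos(v) - tan(v).
Then F(pi/4) - F(0) = (-1 + 3*sqrt(2)/2) - (4) = -5 + 3*sqrt(2)/2.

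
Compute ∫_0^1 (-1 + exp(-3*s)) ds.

-2/3 - exp(-3)/3

An antiderivative is F(s) = -s - exp(-3*s)/3.
Then F(1) - F(0) = (-1 - exp(-3)/3) - (-1/3) = -2/3 - exp(-3)/3.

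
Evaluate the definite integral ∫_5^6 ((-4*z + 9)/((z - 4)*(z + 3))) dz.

Factor the denominator: z**2 - z - 12 = (z + 3)(z - 4).
Partial fractions: (-4*z + 9)/((z - 4)*(z + 3)) = -3/(z + 3) - 1/(z - 4).
An antiderivative is F(z) = -log(z - 4) - 3*log(z + 3).
Then F(6) - F(5) = (-6*log(3) - log(2)) - (-9*log(2)) = -6*log(3) + 8*log(2).

-6*log(3) + 8*log(2)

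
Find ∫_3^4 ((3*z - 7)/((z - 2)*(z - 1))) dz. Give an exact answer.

log(81/32)

Factor the denominator: z**2 - 3*z + 2 = (z - 1)(z - 2).
Partial fractions: (3*z - 7)/((z - 2)*(z - 1)) = 4/(z - 1) - 1/(z - 2).
An antiderivative is F(z) = -log(z - 2) + 4*log(z - 1).
Then F(4) - F(3) = (log(81/2)) - (log(16)) = log(81/32).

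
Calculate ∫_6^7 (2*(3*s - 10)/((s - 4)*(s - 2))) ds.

-10*log(2) + 2*log(3) + 4*log(5)

Factor the denominator: s**2 - 6*s + 8 = (s - 2)(s - 4).
Partial fractions: 2*(3*s - 10)/((s - 4)*(s - 2)) = 4/(s - 2) + 2/(s - 4).
An antiderivative is F(s) = 2*log(s - 4) + 4*log(s - 2).
Then F(7) - F(6) = (2*log(3) + 4*log(5)) - (10*log(2)) = -10*log(2) + 2*log(3) + 4*log(5).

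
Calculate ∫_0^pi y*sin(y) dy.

Integrate by parts once (u = y, dv = sin(y) dy).
An antiderivative is F(y) = -y*cos(y) + sin(y).
Then F(pi) - F(0) = (pi) - (0) = pi.

pi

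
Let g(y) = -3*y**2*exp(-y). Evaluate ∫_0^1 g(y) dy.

Integrate by parts twice (u = y^2, dv = -3*exp(-y) dy).
An antiderivative is F(y) = (3*y**2 + 6*y + 6)*exp(-y).
Then F(1) - F(0) = (15*exp(-1)) - (6) = -6 + 15*exp(-1).

-6 + 15*exp(-1)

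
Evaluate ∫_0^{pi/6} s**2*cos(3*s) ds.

-2/27 + pi**2/108

Integrate by parts twice (u = s^2, dv = cos(3*s) ds).
An antiderivative is F(s) = s**2*sin(3*s)/3 + 2*s*cos(3*s)/9 - 2*sin(3*s)/27.
Then F(pi/6) - F(0) = (-2/27 + pi**2/108) - (0) = -2/27 + pi**2/108.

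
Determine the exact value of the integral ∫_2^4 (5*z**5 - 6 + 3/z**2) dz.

13395/4

By the power rule, an antiderivative is F(z) = 5*z**6/6 - 6*z - 3/z.
Then F(4) - F(2) = (40663/12) - (239/6) = 13395/4.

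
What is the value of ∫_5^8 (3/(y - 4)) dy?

log(64)

An antiderivative is F(y) = 3*log(y - 4).
Then F(8) - F(5) = (log(64)) - (0) = log(64).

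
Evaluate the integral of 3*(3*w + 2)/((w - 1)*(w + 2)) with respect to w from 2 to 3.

-3*log(2) + 4*log(5)

Factor the denominator: w**2 + w - 2 = (w + 2)(w - 1).
Partial fractions: 3*(3*w + 2)/((w - 1)*(w + 2)) = 4/(w + 2) + 5/(w - 1).
An antiderivative is F(w) = 5*log(w - 1) + 4*log(w + 2).
Then F(3) - F(2) = (5*log(2) + 4*log(5)) - (8*log(2)) = -3*log(2) + 4*log(5).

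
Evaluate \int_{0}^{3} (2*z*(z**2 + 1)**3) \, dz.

Let u = z**2 + 1, so du = 2*z dz. When z = 0, u = 1; when z = 3, u = 10.
The integral becomes ∫ u**3 du from 1 to 10, with antiderivative u**4/4.
Back in z: F(z) = (z**2 + 1)**4/4.
Then F(3) - F(0) = (2500) - (1/4) = 9999/4.

9999/4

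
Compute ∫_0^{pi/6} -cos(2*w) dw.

An antiderivative is F(w) = -sin(2*w)/2.
Then F(pi/6) - F(0) = (-sqrt(3)/4) - (0) = -sqrt(3)/4.

-sqrt(3)/4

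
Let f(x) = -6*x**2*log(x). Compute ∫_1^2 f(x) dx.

14/3 - 16*log(2)

Integrate by parts once (u = ln x, dv = -6*x**2 dx).
An antiderivative is F(x) = -2*x**3*(3*log(x) - 1)/3.
Then F(2) - F(1) = (16/3 - 16*log(2)) - (2/3) = 14/3 - 16*log(2).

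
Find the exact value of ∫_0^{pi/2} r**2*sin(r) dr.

-2 + pi

Integrate by parts twice (u = r^2, dv = sin(r) dr).
An antiderivative is F(r) = -r**2*cos(r) + 2*r*sin(r) + 2*cos(r).
Then F(pi/2) - F(0) = (pi) - (2) = -2 + pi.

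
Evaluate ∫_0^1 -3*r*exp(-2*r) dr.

-3/4 + 9*exp(-2)/4

Integrate by parts once (u = r, dv = -3*exp(-2*r) dr).
An antiderivative is F(r) = (6*r + 3)*exp(-2*r)/4.
Then F(1) - F(0) = (9*exp(-2)/4) - (3/4) = -3/4 + 9*exp(-2)/4.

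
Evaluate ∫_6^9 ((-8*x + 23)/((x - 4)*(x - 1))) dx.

-12*log(2) + 2*log(5)

Factor the denominator: x**2 - 5*x + 4 = (x - 1)(x - 4).
Partial fractions: (-8*x + 23)/((x - 4)*(x - 1)) = -5/(x - 1) - 3/(x - 4).
An antiderivative is F(x) = -3*log(x - 4) - 5*log(x - 1).
Then F(9) - F(6) = (-15*log(2) - 3*log(5)) - (-5*log(5) - 3*log(2)) = -12*log(2) + 2*log(5).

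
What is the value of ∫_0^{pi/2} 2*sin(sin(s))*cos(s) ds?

2 - 2*cos(1)

Let u = sin(s), so du = cos(s) ds. When s = 0, u = 0; when s = pi/2, u = 1.
The integral becomes 2·∫ sin(u) du from 0 to 1, with antiderivative -2*cos(u).
Back in s: F(s) = -2*cos(sin(s)).
Then F(pi/2) - F(0) = (-2*cos(1)) - (-2) = 2 - 2*cos(1).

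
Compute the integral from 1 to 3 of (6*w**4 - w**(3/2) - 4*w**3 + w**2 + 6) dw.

3472/15 - 18*sqrt(3)/5

By the power rule, an antiderivative is F(w) = -2*w**(5/2)/5 + 6*w**5/5 - w**4 + w**3/3 + 6*w.
Then F(3) - F(1) = (1188/5 - 18*sqrt(3)/5) - (92/15) = 3472/15 - 18*sqrt(3)/5.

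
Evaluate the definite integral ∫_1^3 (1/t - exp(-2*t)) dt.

An antiderivative is F(t) = log(t) + exp(-2*t)/2.
Then F(3) - F(1) = (exp(-6)/2 + log(3)) - (exp(-2)/2) = -exp(-2)/2 + exp(-6)/2 + log(3).

-exp(-2)/2 + exp(-6)/2 + log(3)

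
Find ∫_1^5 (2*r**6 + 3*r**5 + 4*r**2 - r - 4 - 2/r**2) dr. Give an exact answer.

By the power rule, an antiderivative is F(r) = 2*r**7/7 + r**6/2 + 4*r**3/3 - r**2/2 - 4*r + 2/r.
Then F(5) - F(1) = (3178192/105) - (-8/21) = 3178232/105.

3178232/105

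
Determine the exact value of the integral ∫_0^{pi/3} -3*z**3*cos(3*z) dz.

-4/9 + pi**2/9

Integrate by parts 3 times (u = z^3, dv = -3*cos(3*z) dz).
An antiderivative is F(z) = -z**3*sin(3*z) - z**2*cos(3*z) + 2*z*sin(3*z)/3 + 2*cos(3*z)/9.
Then F(pi/3) - F(0) = (-2/9 + pi**2/9) - (2/9) = -4/9 + pi**2/9.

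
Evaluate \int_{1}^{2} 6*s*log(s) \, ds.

Integrate by parts once (u = ln s, dv = 6*s ds).
An antiderivative is F(s) = 3*s**2*(2*log(s) - 1)/2.
Then F(2) - F(1) = (-6 + 12*log(2)) - (-3/2) = -9/2 + 12*log(2).

-9/2 + 12*log(2)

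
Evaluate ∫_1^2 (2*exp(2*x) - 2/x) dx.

-exp(2) - log(4) + exp(4)

An antiderivative is F(x) = exp(2*x) - 2*log(x).
Then F(2) - F(1) = (-log(4) + exp(4)) - (exp(2)) = -exp(2) - log(4) + exp(4).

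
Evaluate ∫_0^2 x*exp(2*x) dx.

Integrate by parts once (u = x, dv = exp(2*x) dx).
An antiderivative is F(x) = (2*x - 1)*exp(2*x)/4.
Then F(2) - F(0) = (3*exp(4)/4) - (-1/4) = 1/4 + 3*exp(4)/4.

1/4 + 3*exp(4)/4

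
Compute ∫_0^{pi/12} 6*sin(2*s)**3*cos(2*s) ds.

Let u = sin(2*s), so du = 2*cos(2*s) ds. When s = 0, u = 0; when s = pi/12, u = 1/2.
The integral becomes 3·∫ u**3 du from 0 to 1/2, with antiderivative 3*u**4/4.
Back in s: F(s) = 3*sin(2*s)**4/4.
Then F(pi/12) - F(0) = (3/64) - (0) = 3/64.

3/64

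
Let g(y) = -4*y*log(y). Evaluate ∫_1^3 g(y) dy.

Integrate by parts once (u = ln y, dv = -4*y dy).
An antiderivative is F(y) = -y**2*(2*log(y) - 1).
Then F(3) - F(1) = (9 - 18*log(3)) - (1) = 8 - 18*log(3).

8 - 18*log(3)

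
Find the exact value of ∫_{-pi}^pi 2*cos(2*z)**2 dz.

2*pi

Use the identity cos^2(2*z) = (1 + cos(4*z))/2.
An antiderivative is F(z) = z + sin(4*z)/4.
Then F(pi) - F(-pi) = (pi) - (-pi) = 2*pi.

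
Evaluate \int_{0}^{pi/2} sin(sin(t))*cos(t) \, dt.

1 - cos(1)

Let u = sin(t), so du = cos(t) dt. When t = 0, u = 0; when t = pi/2, u = 1.
The integral becomes ∫ sin(u) du from 0 to 1, with antiderivative -cos(u).
Back in t: F(t) = -cos(sin(t)).
Then F(pi/2) - F(0) = (-cos(1)) - (-1) = 1 - cos(1).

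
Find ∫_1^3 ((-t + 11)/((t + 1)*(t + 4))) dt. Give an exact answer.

-5*log(7) + 4*log(2) + 5*log(5)

Factor the denominator: t**2 + 5*t + 4 = (t + 4)(t + 1).
Partial fractions: (-t + 11)/((t + 1)*(t + 4)) = -5/(t + 4) + 4/(t + 1).
An antiderivative is F(t) = 4*log(t + 1) - 5*log(t + 4).
Then F(3) - F(1) = (-5*log(7) + 8*log(2)) - (-5*log(5) + 4*log(2)) = -5*log(7) + 4*log(2) + 5*log(5).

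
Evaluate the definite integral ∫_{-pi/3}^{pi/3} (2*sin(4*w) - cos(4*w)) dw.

sqrt(3)/4

An antiderivative is F(w) = -sin(4*w)/4 - cos(4*w)/2.
Then F(pi/3) - F(-pi/3) = (sqrt(3)/8 + 1/4) - (1/4 - sqrt(3)/8) = sqrt(3)/4.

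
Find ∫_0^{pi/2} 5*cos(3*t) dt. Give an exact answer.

An antiderivative is F(t) = 5*sin(3*t)/3.
Then F(pi/2) - F(0) = (-5/3) - (0) = -5/3.

-5/3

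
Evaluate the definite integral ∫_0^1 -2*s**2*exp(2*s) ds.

1/2 - exp(2)/2

Integrate by parts twice (u = s^2, dv = -2*exp(2*s) ds).
An antiderivative is F(s) = (-2*s**2 + 2*s - 1)*exp(2*s)/2.
Then F(1) - F(0) = (-exp(2)/2) - (-1/2) = 1/2 - exp(2)/2.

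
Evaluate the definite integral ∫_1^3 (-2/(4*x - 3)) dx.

-log(3)

An antiderivative is F(x) = -log(4*x - 3)/2.
Then F(3) - F(1) = (-log(3)) - (0) = -log(3).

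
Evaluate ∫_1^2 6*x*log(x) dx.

-9/2 + 12*log(2)

Integrate by parts once (u = ln x, dv = 6*x dx).
An antiderivative is F(x) = 3*x**2*(2*log(x) - 1)/2.
Then F(2) - F(1) = (-6 + 12*log(2)) - (-3/2) = -9/2 + 12*log(2).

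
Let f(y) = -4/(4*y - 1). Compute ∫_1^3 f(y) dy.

An antiderivative is F(y) = -log(4*y - 1).
Then F(3) - F(1) = (-log(11)) - (-log(3)) = log(3/11).

log(3/11)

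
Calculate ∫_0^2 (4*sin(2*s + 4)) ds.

2*cos(4) - 2*cos(8)

Let u = 2*s + 4, so du = 2 ds. When s = 0, u = 4; when s = 2, u = 8.
The integral becomes 2·∫ sin(u) du from 4 to 8, with antiderivative -2*cos(u).
Back in s: F(s) = -2*cos(2*s + 4).
Then F(2) - F(0) = (-2*cos(8)) - (-2*cos(4)) = 2*cos(4) - 2*cos(8).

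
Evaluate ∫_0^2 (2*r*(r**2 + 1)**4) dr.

3124/5

Let u = r**2 + 1, so du = 2*r dr. When r = 0, u = 1; when r = 2, u = 5.
The integral becomes ∫ u**4 du from 1 to 5, with antiderivative u**5/5.
Back in r: F(r) = (r**2 + 1)**5/5.
Then F(2) - F(0) = (625) - (1/5) = 3124/5.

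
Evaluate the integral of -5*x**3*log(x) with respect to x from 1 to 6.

Integrate by parts once (u = ln x, dv = -5*x**3 dx).
An antiderivative is F(x) = -5*x**4*(4*log(x) - 1)/16.
Then F(6) - F(1) = (-1620*log(3) - 1620*log(2) + 405) - (5/16) = -1620*log(3) - 1620*log(2) + 6475/16.

-1620*log(3) - 1620*log(2) + 6475/16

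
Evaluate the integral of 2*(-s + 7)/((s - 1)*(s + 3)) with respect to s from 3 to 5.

-7*log(2) + 5*log(3)

Factor the denominator: s**2 + 2*s - 3 = (s + 3)(s - 1).
Partial fractions: 2*(-s + 7)/((s - 1)*(s + 3)) = -5/(s + 3) + 3/(s - 1).
An antiderivative is F(s) = 3*log(s - 1) - 5*log(s + 3).
Then F(5) - F(3) = (-9*log(2)) - (-5*log(3) - 2*log(2)) = -7*log(2) + 5*log(3).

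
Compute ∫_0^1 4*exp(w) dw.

An antiderivative is F(w) = 4*exp(w).
Then F(1) - F(0) = (4*E) - (4) = -4 + 4*E.

-4 + 4*E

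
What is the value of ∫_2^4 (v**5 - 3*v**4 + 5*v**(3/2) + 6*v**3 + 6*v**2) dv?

3064/5 - 8*sqrt(2)

By the power rule, an antiderivative is F(v) = v**6/6 + 2*v**(5/2) - 3*v**5/5 + 3*v**4/2 + 2*v**3.
Then F(4) - F(2) = (9664/15) - (8*sqrt(2) + 472/15) = 3064/5 - 8*sqrt(2).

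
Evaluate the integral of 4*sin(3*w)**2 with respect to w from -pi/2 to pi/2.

2*pi

Use the identity sin^2(3*w) = (1 - cos(6*w))/2.
An antiderivative is F(w) = 2*w - sin(6*w)/3.
Then F(pi/2) - F(-pi/2) = (pi) - (-pi) = 2*pi.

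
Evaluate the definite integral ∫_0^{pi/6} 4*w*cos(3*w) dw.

Integrate by parts once (u = w, dv = 4*cos(3*w) dw).
An antiderivative is F(w) = 4*w*sin(3*w)/3 + 4*cos(3*w)/9.
Then F(pi/6) - F(0) = (2*pi/9) - (4/9) = -4/9 + 2*pi/9.

-4/9 + 2*pi/9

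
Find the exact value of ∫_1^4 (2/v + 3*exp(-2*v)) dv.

-3*exp(-8)/2 + 3*exp(-2)/2 + 4*log(2)

An antiderivative is F(v) = 2*log(v) - 3*exp(-2*v)/2.
Then F(4) - F(1) = (-3*exp(-8)/2 + 4*log(2)) - (-3*exp(-2)/2) = -3*exp(-8)/2 + 3*exp(-2)/2 + 4*log(2).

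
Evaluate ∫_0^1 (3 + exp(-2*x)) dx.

7/2 - exp(-2)/2

An antiderivative is F(x) = 3*x - exp(-2*x)/2.
Then F(1) - F(0) = (3 - exp(-2)/2) - (-1/2) = 7/2 - exp(-2)/2.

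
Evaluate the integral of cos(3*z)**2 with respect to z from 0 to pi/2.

pi/4

Use the identity cos^2(3*z) = (1 + cos(6*z))/2.
An antiderivative is F(z) = z/2 + sin(6*z)/12.
Then F(pi/2) - F(0) = (pi/4) - (0) = pi/4.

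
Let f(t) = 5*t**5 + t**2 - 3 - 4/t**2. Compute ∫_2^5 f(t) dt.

By the power rule, an antiderivative is F(t) = 5*t**6/6 + t**3/3 - 3*t + 4/t.
Then F(5) - F(2) = (130483/10) - (52) = 129963/10.

129963/10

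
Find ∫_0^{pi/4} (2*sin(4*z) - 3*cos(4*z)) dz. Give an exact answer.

An antiderivative is F(z) = -3*sin(4*z)/4 - cos(4*z)/2.
Then F(pi/4) - F(0) = (1/2) - (-1/2) = 1.

1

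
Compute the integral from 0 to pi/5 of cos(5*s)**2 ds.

pi/10

Use the identity cos^2(5*s) = (1 + cos(10*s))/2.
An antiderivative is F(s) = s/2 + sin(10*s)/20.
Then F(pi/5) - F(0) = (pi/10) - (0) = pi/10.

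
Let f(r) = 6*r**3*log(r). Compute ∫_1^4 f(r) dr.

-765/8 + 768*log(2)

Integrate by parts once (u = ln r, dv = 6*r**3 dr).
An antiderivative is F(r) = 3*r**4*(4*log(r) - 1)/8.
Then F(4) - F(1) = (-96 + 768*log(2)) - (-3/8) = -765/8 + 768*log(2).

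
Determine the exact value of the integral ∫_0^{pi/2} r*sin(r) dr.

Integrate by parts once (u = r, dv = sin(r) dr).
An antiderivative is F(r) = -r*cos(r) + sin(r).
Then F(pi/2) - F(0) = (1) - (0) = 1.

1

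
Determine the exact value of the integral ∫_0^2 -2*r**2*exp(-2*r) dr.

(13 - exp(4))*exp(-4)/2

Integrate by parts twice (u = r^2, dv = -2*exp(-2*r) dr).
An antiderivative is F(r) = (2*r**2 + 2*r + 1)*exp(-2*r)/2.
Then F(2) - F(0) = (13*exp(-4)/2) - (1/2) = (13 - exp(4))*exp(-4)/2.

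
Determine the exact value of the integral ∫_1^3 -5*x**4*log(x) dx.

242/5 - 243*log(3)

Integrate by parts once (u = ln x, dv = -5*x**4 dx).
An antiderivative is F(x) = -x**5*(5*log(x) - 1)/5.
Then F(3) - F(1) = (243/5 - 243*log(3)) - (1/5) = 242/5 - 243*log(3).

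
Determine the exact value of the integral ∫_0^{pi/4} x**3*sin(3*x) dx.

sqrt(2)*(-96*pi - 128 + 9*pi**3 + 36*pi**2)/3456

Integrate by parts 3 times (u = x^3, dv = sin(3*x) dx).
An antiderivative is F(x) = -x**3*cos(3*x)/3 + x**2*sin(3*x)/3 + 2*x*cos(3*x)/9 - 2*sin(3*x)/27.
Then F(pi/4) - F(0) = (sqrt(2)*(-96*pi - 128 + 9*pi**3 + 36*pi**2)/3456) - (0) = sqrt(2)*(-96*pi - 128 + 9*pi**3 + 36*pi**2)/3456.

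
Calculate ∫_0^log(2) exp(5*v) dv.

31/5

Let u = exp(v), so du = exp(v) dv. When v = 0, u = 1; when v = log(2), u = 2.
The integral becomes ∫ u**4 du from 1 to 2, with antiderivative u**5/5.
Back in v: F(v) = exp(5*v)/5.
Then F(log(2)) - F(0) = (32/5) - (1/5) = 31/5.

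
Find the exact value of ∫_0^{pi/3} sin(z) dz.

1/2

An antiderivative is F(z) = -cos(z).
Then F(pi/3) - F(0) = (-1/2) - (-1) = 1/2.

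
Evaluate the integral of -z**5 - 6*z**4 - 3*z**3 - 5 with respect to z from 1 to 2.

By the power rule, an antiderivative is F(z) = -z**6/6 - 6*z**5/5 - 3*z**4/4 - 5*z.
Then F(2) - F(1) = (-1066/15) - (-427/60) = -1279/20.

-1279/20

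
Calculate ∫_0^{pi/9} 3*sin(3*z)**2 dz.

Use the identity sin^2(3*z) = (1 - cos(6*z))/2.
An antiderivative is F(z) = 3*z/2 - sin(6*z)/4.
Then F(pi/9) - F(0) = (-sqrt(3)/8 + pi/6) - (0) = -sqrt(3)/8 + pi/6.

-sqrt(3)/8 + pi/6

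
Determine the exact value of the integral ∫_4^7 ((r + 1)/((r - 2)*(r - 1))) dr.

-5*log(2) + 3*log(5)

Factor the denominator: r**2 - 3*r + 2 = (r - 1)(r - 2).
Partial fractions: (r + 1)/((r - 2)*(r - 1)) = -2/(r - 1) + 3/(r - 2).
An antiderivative is F(r) = 3*log(r - 2) - 2*log(r - 1).
Then F(7) - F(4) = (-2*log(3) - 2*log(2) + 3*log(5)) - (log(8/9)) = -5*log(2) + 3*log(5).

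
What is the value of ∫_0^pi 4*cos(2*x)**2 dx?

2*pi

Use the identity cos^2(2*x) = (1 + cos(4*x))/2.
An antiderivative is F(x) = 2*x + sin(4*x)/2.
Then F(pi) - F(0) = (2*pi) - (0) = 2*pi.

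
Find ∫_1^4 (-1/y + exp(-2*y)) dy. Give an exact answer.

An antiderivative is F(y) = -log(y) - exp(-2*y)/2.
Then F(4) - F(1) = (-2*log(2) - exp(-8)/2) - (-exp(-2)/2) = (-4*exp(8)*log(2) - 1 + exp(6))*exp(-8)/2.

(-4*exp(8)*log(2) - 1 + exp(6))*exp(-8)/2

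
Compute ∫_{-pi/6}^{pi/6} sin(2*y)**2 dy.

-sqrt(3)/8 + pi/6

Use the identity sin^2(2*y) = (1 - cos(4*y))/2.
An antiderivative is F(y) = y/2 - sin(4*y)/8.
Then F(pi/6) - F(-pi/6) = (-sqrt(3)/16 + pi/12) - (-pi/12 + sqrt(3)/16) = -sqrt(3)/8 + pi/6.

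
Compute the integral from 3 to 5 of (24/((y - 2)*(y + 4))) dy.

-4*log(3) + 4*log(7)

Factor the denominator: y**2 + 2*y - 8 = (y + 4)(y - 2).
Partial fractions: 24/((y - 2)*(y + 4)) = -4/(y + 4) + 4/(y - 2).
An antiderivative is F(y) = 4*log(y - 2) - 4*log(y + 4).
Then F(5) - F(3) = (-log(81)) - (-4*log(7)) = -4*log(3) + 4*log(7).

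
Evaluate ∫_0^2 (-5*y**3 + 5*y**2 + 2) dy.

By the power rule, an antiderivative is F(y) = -5*y**4/4 + 5*y**3/3 + 2*y.
Then F(2) - F(0) = (-8/3) - (0) = -8/3.

-8/3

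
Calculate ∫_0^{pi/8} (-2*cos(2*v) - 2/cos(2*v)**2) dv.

An antiderivative is F(v) = -sin(2*v) - tan(2*v).
Then F(pi/8) - F(0) = (-1 - sqrt(2)/2) - (0) = -1 - sqrt(2)/2.

-1 - sqrt(2)/2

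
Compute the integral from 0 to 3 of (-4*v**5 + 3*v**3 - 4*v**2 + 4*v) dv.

By the power rule, an antiderivative is F(v) = -2*v**6/3 + 3*v**4/4 - 4*v**3/3 + 2*v**2.
Then F(3) - F(0) = (-1773/4) - (0) = -1773/4.

-1773/4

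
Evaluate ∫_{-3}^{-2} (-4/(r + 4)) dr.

-log(16)

An antiderivative is F(r) = -4*log(r + 4).
Then F(-2) - F(-3) = (-log(16)) - (0) = -log(16).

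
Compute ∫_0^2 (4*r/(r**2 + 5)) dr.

log(81/25)

Let u = r**2 + 5, so du = 2*r dr. When r = 0, u = 5; when r = 2, u = 9.
The integral becomes 2·∫ 1/u du from 5 to 9, with antiderivative 2*log(u).
Back in r: F(r) = 2*log(r**2 + 5).
Then F(2) - F(0) = (log(81)) - (log(25)) = log(81/25).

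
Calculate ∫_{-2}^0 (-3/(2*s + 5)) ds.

An antiderivative is F(s) = -3*log(2*s + 5)/2.
Then F(0) - F(-2) = (-3*log(5)/2) - (0) = -3*log(5)/2.

-3*log(5)/2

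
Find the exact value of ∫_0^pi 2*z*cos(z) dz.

-4

Integrate by parts once (u = z, dv = 2*cos(z) dz).
An antiderivative is F(z) = 2*z*sin(z) + 2*cos(z).
Then F(pi) - F(0) = (-2) - (2) = -4.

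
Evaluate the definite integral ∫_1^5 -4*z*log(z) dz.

24 - 50*log(5)

Integrate by parts once (u = ln z, dv = -4*z dz).
An antiderivative is F(z) = -z**2*(2*log(z) - 1).
Then F(5) - F(1) = (25 - 50*log(5)) - (1) = 24 - 50*log(5).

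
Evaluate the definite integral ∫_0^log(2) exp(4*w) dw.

Let u = exp(w), so du = exp(w) dw. When w = 0, u = 1; when w = log(2), u = 2.
The integral becomes ∫ u**3 du from 1 to 2, with antiderivative u**4/4.
Back in w: F(w) = exp(4*w)/4.
Then F(log(2)) - F(0) = (4) - (1/4) = 15/4.

15/4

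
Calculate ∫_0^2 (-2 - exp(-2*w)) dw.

-9/2 + exp(-4)/2

An antiderivative is F(w) = -2*w + exp(-2*w)/2.
Then F(2) - F(0) = (-4 + exp(-4)/2) - (1/2) = -9/2 + exp(-4)/2.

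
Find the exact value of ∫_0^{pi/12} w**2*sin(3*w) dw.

-2/27 - sqrt(2)*pi**2/864 + sqrt(2)*pi/108 + sqrt(2)/27

Integrate by parts twice (u = w^2, dv = sin(3*w) dw).
An antiderivative is F(w) = -w**2*cos(3*w)/3 + 2*w*sin(3*w)/9 + 2*cos(3*w)/27.
Then F(pi/12) - F(0) = (sqrt(2)*(-pi**2 + 8*pi + 32)/864) - (2/27) = -2/27 - sqrt(2)*pi**2/864 + sqrt(2)*pi/108 + sqrt(2)/27.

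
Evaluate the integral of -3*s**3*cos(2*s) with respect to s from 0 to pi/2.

Integrate by parts 3 times (u = s^3, dv = -3*cos(2*s) ds).
An antiderivative is F(s) = -3*s**3*sin(2*s)/2 - 9*s**2*cos(2*s)/4 + 9*s*sin(2*s)/4 + 9*cos(2*s)/8.
Then F(pi/2) - F(0) = (-9/8 + 9*pi**2/16) - (9/8) = -9/4 + 9*pi**2/16.

-9/4 + 9*pi**2/16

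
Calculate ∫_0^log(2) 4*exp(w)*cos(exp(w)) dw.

-4*sin(1) + 4*sin(2)

Let u = exp(w), so du = exp(w) dw. When w = 0, u = 1; when w = log(2), u = 2.
The integral becomes 4·∫ cos(u) du from 1 to 2, with antiderivative 4*sin(u).
Back in w: F(w) = 4*sin(exp(w)).
Then F(log(2)) - F(0) = (4*sin(2)) - (4*sin(1)) = -4*sin(1) + 4*sin(2).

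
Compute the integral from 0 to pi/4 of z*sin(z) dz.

Integrate by parts once (u = z, dv = sin(z) dz).
An antiderivative is F(z) = -z*cos(z) + sin(z).
Then F(pi/4) - F(0) = (sqrt(2)*(4 - pi)/8) - (0) = sqrt(2)*(4 - pi)/8.

sqrt(2)*(4 - pi)/8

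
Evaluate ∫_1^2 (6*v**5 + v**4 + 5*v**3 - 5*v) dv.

1609/20

By the power rule, an antiderivative is F(v) = v**6 + v**5/5 + 5*v**4/4 - 5*v**2/2.
Then F(2) - F(1) = (402/5) - (-1/20) = 1609/20.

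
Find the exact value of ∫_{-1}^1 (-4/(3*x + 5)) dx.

-8*log(2)/3

An antiderivative is F(x) = -4*log(3*x + 5)/3.
Then F(1) - F(-1) = (-log(16)) - (-4*log(2)/3) = -8*log(2)/3.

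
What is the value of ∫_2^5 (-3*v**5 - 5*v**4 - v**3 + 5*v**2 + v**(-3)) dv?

-2166129/200

By the power rule, an antiderivative is F(v) = -v**6/2 - v**5 - v**4/4 + 5*v**3/3 - 1/(2*v**2).
Then F(5) - F(2) = (-3265631/300) - (-1315/24) = -2166129/200.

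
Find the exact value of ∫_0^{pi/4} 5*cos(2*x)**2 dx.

Use the identity cos^2(2*x) = (1 + cos(4*x))/2.
An antiderivative is F(x) = 5*x/2 + 5*sin(4*x)/8.
Then F(pi/4) - F(0) = (5*pi/8) - (0) = 5*pi/8.

5*pi/8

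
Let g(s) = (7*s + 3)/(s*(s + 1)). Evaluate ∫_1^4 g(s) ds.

Factor the denominator: s**2 + s = (s + 1)s.
Partial fractions: (7*s + 3)/(s*(s + 1)) = 4/(s + 1) + 3/s.
An antiderivative is F(s) = 3*log(s) + 4*log(s + 1).
Then F(4) - F(1) = (6*log(2) + 4*log(5)) - (log(16)) = 2*log(2) + 4*log(5).

2*log(2) + 4*log(5)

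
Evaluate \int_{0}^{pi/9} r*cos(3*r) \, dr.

-1/18 + sqrt(3)*pi/54

Integrate by parts once (u = r, dv = cos(3*r) dr).
An antiderivative is F(r) = r*sin(3*r)/3 + cos(3*r)/9.
Then F(pi/9) - F(0) = (1/18 + sqrt(3)*pi/54) - (1/9) = -1/18 + sqrt(3)*pi/54.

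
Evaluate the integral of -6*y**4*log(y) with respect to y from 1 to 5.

18744/25 - 3750*log(5)

Integrate by parts once (u = ln y, dv = -6*y**4 dy).
An antiderivative is F(y) = -6*y**5*(5*log(y) - 1)/25.
Then F(5) - F(1) = (750 - 3750*log(5)) - (6/25) = 18744/25 - 3750*log(5).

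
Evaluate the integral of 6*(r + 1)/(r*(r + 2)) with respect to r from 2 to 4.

Factor the denominator: r**2 + 2*r = (r + 2)r.
Partial fractions: 6*(r + 1)/(r*(r + 2)) = 3/(r + 2) + 3/r.
An antiderivative is F(r) = 3*log(r) + 3*log(r + 2).
Then F(4) - F(2) = (3*log(3) + 9*log(2)) - (9*log(2)) = log(27).

log(27)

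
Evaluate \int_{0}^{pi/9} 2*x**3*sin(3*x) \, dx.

-2*sqrt(3)/27 - pi**3/2187 + sqrt(3)*pi**2/243 + 2*pi/81

Integrate by parts 3 times (u = x^3, dv = 2*sin(3*x) dx).
An antiderivative is F(x) = -2*x**3*cos(3*x)/3 + 2*x**2*sin(3*x)/3 + 4*x*cos(3*x)/9 - 4*sin(3*x)/27.
Then F(pi/9) - F(0) = (-2*sqrt(3)/27 - pi**3/2187 + sqrt(3)*pi**2/243 + 2*pi/81) - (0) = -2*sqrt(3)/27 - pi**3/2187 + sqrt(3)*pi**2/243 + 2*pi/81.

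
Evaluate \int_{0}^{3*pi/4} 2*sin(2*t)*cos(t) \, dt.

sqrt(2)/3 + 4/3

Use the identity sin(2*t)cos(t) = [sin(3*t) + sin(t)]/2.
An antiderivative is F(t) = -cos(t) - cos(3*t)/3.
Then F(3*pi/4) - F(0) = (sqrt(2)/3) - (-4/3) = sqrt(2)/3 + 4/3.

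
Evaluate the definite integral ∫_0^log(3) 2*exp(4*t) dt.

Let u = exp(t), so du = exp(t) dt. When t = 0, u = 1; when t = log(3), u = 3.
The integral becomes 2·∫ u**3 du from 1 to 3, with antiderivative u**4/2.
Back in t: F(t) = exp(4*t)/2.
Then F(log(3)) - F(0) = (81/2) - (1/2) = 40.

40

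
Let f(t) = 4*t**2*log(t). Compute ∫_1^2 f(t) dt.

-28/9 + 32*log(2)/3

Integrate by parts once (u = ln t, dv = 4*t**2 dt).
An antiderivative is F(t) = 4*t**3*(3*log(t) - 1)/9.
Then F(2) - F(1) = (-32/9 + 32*log(2)/3) - (-4/9) = -28/9 + 32*log(2)/3.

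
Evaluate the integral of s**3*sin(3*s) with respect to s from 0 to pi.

pi*(-2 + 3*pi**2)/9

Integrate by parts 3 times (u = s^3, dv = sin(3*s) ds).
An antiderivative is F(s) = -s**3*cos(3*s)/3 + s**2*sin(3*s)/3 + 2*s*cos(3*s)/9 - 2*sin(3*s)/27.
Then F(pi) - F(0) = (pi*(-2 + 3*pi**2)/9) - (0) = pi*(-2 + 3*pi**2)/9.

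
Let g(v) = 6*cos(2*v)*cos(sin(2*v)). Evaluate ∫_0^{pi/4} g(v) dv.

3*sin(1)

Let u = sin(2*v), so du = 2*cos(2*v) dv. When v = 0, u = 0; when v = pi/4, u = 1.
The integral becomes 3·∫ cos(u) du from 0 to 1, with antiderivative 3*sin(u).
Back in v: F(v) = 3*sin(sin(2*v)).
Then F(pi/4) - F(0) = (3*sin(1)) - (0) = 3*sin(1).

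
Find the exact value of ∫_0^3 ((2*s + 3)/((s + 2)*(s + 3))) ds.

Factor the denominator: s**2 + 5*s + 6 = (s + 3)(s + 2).
Partial fractions: (2*s + 3)/((s + 2)*(s + 3)) = 3/(s + 3) - 1/(s + 2).
An antiderivative is F(s) = -log(s + 2) + 3*log(s + 3).
Then F(3) - F(0) = (-log(5) + 3*log(2) + 3*log(3)) - (log(27/2)) = log(16/5).

log(16/5)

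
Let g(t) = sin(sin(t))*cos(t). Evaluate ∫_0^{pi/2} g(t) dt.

1 - cos(1)

Let u = sin(t), so du = cos(t) dt. When t = 0, u = 0; when t = pi/2, u = 1.
The integral becomes ∫ sin(u) du from 0 to 1, with antiderivative -cos(u).
Back in t: F(t) = -cos(sin(t)).
Then F(pi/2) - F(0) = (-cos(1)) - (-1) = 1 - cos(1).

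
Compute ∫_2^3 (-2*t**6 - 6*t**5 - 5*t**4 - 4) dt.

By the power rule, an antiderivative is F(t) = -2*t**7/7 - t**6 - t**5 - 4*t.
Then F(3) - F(2) = (-11262/7) - (-984/7) = -10278/7.

-10278/7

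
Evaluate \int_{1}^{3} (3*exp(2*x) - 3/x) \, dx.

An antiderivative is F(x) = 3*exp(2*x)/2 - 3*log(x).
Then F(3) - F(1) = (-log(27) + 3*exp(6)/2) - (3*exp(2)/2) = -3*exp(2)/2 - log(27) + 3*exp(6)/2.

-3*exp(2)/2 - log(27) + 3*exp(6)/2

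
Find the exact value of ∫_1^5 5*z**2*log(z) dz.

-620/9 + 625*log(5)/3

Integrate by parts once (u = ln z, dv = 5*z**2 dz).
An antiderivative is F(z) = 5*z**3*(3*log(z) - 1)/9.
Then F(5) - F(1) = (-625/9 + 625*log(5)/3) - (-5/9) = -620/9 + 625*log(5)/3.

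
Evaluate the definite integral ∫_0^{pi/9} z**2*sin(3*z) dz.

Integrate by parts twice (u = z^2, dv = sin(3*z) dz).
An antiderivative is F(z) = -z**2*cos(3*z)/3 + 2*z*sin(3*z)/9 + 2*cos(3*z)/27.
Then F(pi/9) - F(0) = (-pi**2/486 + 1/27 + sqrt(3)*pi/81) - (2/27) = -1/27 - pi**2/486 + sqrt(3)*pi/81.

-1/27 - pi**2/486 + sqrt(3)*pi/81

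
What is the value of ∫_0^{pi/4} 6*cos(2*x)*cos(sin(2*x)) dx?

Let u = sin(2*x), so du = 2*cos(2*x) dx. When x = 0, u = 0; when x = pi/4, u = 1.
The integral becomes 3·∫ cos(u) du from 0 to 1, with antiderivative 3*sin(u).
Back in x: F(x) = 3*sin(sin(2*x)).
Then F(pi/4) - F(0) = (3*sin(1)) - (0) = 3*sin(1).

3*sin(1)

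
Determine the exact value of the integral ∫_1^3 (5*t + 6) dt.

By the power rule, an antiderivative is F(t) = 5*t**2/2 + 6*t.
Then F(3) - F(1) = (81/2) - (17/2) = 32.

32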